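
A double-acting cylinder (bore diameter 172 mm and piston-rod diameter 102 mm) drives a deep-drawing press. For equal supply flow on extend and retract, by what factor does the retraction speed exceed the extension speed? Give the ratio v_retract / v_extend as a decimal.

Cap-side area A_cap = π/4 × (172 mm)² = 23240 mm^2
Rod-side annular area A_ann = π/4 × (172² − 102²) = 15060 mm^2
For equal Q, v ∝ 1/A, so v_ret/v_ext = A_cap/A_ann.

v_ret/v_ext ≈ 1.54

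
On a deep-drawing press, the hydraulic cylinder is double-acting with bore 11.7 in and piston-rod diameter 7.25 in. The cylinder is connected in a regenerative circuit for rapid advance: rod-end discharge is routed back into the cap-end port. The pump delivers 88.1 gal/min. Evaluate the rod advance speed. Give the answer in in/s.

v ≈ 8.22 in/s

In regeneration the rod-end outflow joins the pump flow into the cap end, so the net volume the pump must supply per unit advance equals the rod cross-section area.
Rod cross-section A_rod = π/4 × (7.25 in)² = 41.28 in^2
v = Q_pump / A_rod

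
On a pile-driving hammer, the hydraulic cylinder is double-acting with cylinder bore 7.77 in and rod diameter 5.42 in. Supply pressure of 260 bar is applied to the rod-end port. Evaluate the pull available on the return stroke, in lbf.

Rod-side annular area A_ann = π/4 × (7.77² − 5.42²) = 24.34 in^2
On retraction the pressure acts on the annular area (bore minus rod).
F = P × A_ann

F ≈ 91800 lbf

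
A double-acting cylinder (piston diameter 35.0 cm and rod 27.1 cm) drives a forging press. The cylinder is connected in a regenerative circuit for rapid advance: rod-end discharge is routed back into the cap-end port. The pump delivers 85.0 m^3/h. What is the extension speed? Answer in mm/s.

In regeneration the rod-end outflow joins the pump flow into the cap end, so the net volume the pump must supply per unit advance equals the rod cross-section area.
Rod cross-section A_rod = π/4 × (27.1 cm)² = 576.8 cm^2
v = Q_pump / A_rod

v ≈ 409 mm/s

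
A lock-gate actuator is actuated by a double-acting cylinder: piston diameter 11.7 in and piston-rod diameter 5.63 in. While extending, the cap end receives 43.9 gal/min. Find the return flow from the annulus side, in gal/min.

Q_out ≈ 33.7 gal/min

Cap-side area A_cap = π/4 × (11.7 in)² = 107.5 in^2
Rod-side annular area A_ann = π/4 × (11.7² − 5.63²) = 82.62 in^2
Piston speed v = Q_in/A_cap; rod-end outflow Q_out = v × A_ann = Q_in × A_ann/A_cap.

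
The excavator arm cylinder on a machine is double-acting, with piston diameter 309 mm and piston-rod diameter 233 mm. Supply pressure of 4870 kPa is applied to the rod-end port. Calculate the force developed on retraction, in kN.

F ≈ 158 kN

Rod-side annular area A_ann = π/4 × (309² − 233²) = 32350 mm^2
On retraction the pressure acts on the annular area (bore minus rod).
F = P × A_ann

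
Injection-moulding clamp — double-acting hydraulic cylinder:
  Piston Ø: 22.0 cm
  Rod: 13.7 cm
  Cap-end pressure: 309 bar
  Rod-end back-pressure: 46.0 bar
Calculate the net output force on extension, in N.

Cap-side area A_cap = π/4 × (22.0 cm)² = 380.1 cm^2
Rod-side annular area A_ann = π/4 × (22.0² − 13.7²) = 232.7 cm^2
Net thrust = P_cap·A_cap − P_rod·A_ann = 1.175e6 N − 1.071e5 N

F ≈ 1.07e6 N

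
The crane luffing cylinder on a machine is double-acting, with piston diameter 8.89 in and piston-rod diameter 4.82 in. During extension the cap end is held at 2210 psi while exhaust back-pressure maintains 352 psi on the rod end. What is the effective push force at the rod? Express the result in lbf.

F ≈ 1.22e5 lbf

Cap-side area A_cap = π/4 × (8.89 in)² = 62.07 in^2
Rod-side annular area A_ann = π/4 × (8.89² − 4.82²) = 43.82 in^2
Net thrust = P_cap·A_cap − P_rod·A_ann = 1.372e5 lbf − 15430 lbf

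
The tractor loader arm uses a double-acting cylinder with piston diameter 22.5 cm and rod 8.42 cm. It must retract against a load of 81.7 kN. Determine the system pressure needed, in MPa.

Rod-side annular area A_ann = π/4 × (22.5² − 8.42²) = 341.9 cm^2
Retraction: pressure acts on the annular area.
P = F / A = 81.7 kN / A

P ≈ 2.39 MPa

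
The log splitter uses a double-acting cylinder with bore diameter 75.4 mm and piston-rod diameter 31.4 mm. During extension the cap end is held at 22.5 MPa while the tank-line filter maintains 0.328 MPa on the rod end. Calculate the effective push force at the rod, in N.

F ≈ 99300 N

Cap-side area A_cap = π/4 × (75.4 mm)² = 4465 mm^2
Rod-side annular area A_ann = π/4 × (75.4² − 31.4²) = 3691 mm^2
Net thrust = P_cap·A_cap − P_rod·A_ann = 1.005e5 N − 1211 N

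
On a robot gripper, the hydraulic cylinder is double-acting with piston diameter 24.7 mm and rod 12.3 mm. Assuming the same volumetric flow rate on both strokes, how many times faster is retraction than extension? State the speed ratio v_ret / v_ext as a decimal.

v_ret/v_ext ≈ 1.33

Cap-side area A_cap = π/4 × (24.7 mm)² = 479.2 mm^2
Rod-side annular area A_ann = π/4 × (24.7² − 12.3²) = 360.3 mm^2
For equal Q, v ∝ 1/A, so v_ret/v_ext = A_cap/A_ann.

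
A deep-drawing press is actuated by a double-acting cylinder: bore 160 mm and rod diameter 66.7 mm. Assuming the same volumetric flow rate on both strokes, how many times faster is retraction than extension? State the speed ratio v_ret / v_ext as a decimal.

v_ret/v_ext ≈ 1.21

Cap-side area A_cap = π/4 × (160 mm)² = 20110 mm^2
Rod-side annular area A_ann = π/4 × (160² − 66.7²) = 16610 mm^2
For equal Q, v ∝ 1/A, so v_ret/v_ext = A_cap/A_ann.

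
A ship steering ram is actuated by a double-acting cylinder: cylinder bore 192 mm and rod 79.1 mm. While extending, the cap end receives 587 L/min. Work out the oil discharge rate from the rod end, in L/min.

Cap-side area A_cap = π/4 × (192 mm)² = 28950 mm^2
Rod-side annular area A_ann = π/4 × (192² − 79.1²) = 24040 mm^2
Piston speed v = Q_in/A_cap; rod-end outflow Q_out = v × A_ann = Q_in × A_ann/A_cap.

Q_out ≈ 487 L/min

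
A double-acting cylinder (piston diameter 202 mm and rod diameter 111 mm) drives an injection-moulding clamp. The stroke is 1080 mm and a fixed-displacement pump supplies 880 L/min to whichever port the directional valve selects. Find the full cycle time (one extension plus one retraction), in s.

Cap-side area A_cap = π/4 × (202 mm)² = 32050 mm^2
Rod-side annular area A_ann = π/4 × (202² − 111²) = 22370 mm^2
t_ext = A_cap·L/Q = 2.360 s
t_ret = A_ann·L/Q = 1.647 s
t_cycle = t_ext + t_ret

t ≈ 4.01 s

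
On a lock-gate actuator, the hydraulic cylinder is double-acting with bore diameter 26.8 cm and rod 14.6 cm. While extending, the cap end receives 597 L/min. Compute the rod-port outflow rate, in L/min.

Q_out ≈ 420 L/min

Cap-side area A_cap = π/4 × (26.8 cm)² = 564.1 cm^2
Rod-side annular area A_ann = π/4 × (26.8² − 14.6²) = 396.7 cm^2
Piston speed v = Q_in/A_cap; rod-end outflow Q_out = v × A_ann = Q_in × A_ann/A_cap.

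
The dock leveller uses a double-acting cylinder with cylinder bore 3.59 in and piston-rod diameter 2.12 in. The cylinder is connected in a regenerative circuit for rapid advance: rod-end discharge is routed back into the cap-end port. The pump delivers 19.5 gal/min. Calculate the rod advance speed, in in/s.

In regeneration the rod-end outflow joins the pump flow into the cap end, so the net volume the pump must supply per unit advance equals the rod cross-section area.
Rod cross-section A_rod = π/4 × (2.12 in)² = 3.530 in^2
v = Q_pump / A_rod

v ≈ 21.3 in/s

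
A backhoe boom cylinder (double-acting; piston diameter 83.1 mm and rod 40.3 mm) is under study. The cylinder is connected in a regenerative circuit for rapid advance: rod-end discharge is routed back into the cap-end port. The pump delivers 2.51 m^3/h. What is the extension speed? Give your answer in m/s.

v ≈ 0.547 m/s

In regeneration the rod-end outflow joins the pump flow into the cap end, so the net volume the pump must supply per unit advance equals the rod cross-section area.
Rod cross-section A_rod = π/4 × (40.3 mm)² = 1276 mm^2
v = Q_pump / A_rod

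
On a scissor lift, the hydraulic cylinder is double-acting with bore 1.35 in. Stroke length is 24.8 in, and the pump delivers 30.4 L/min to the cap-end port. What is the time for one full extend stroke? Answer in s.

t ≈ 1.15 s

Cap-side area A_cap = π/4 × (1.35 in)² = 1.431 in^2
Swept volume V = A × L; t = V / Q = A·L / Q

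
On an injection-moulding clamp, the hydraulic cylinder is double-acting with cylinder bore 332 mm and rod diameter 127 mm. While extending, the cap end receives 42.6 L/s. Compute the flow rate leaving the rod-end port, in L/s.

Q_out ≈ 36.4 L/s

Cap-side area A_cap = π/4 × (332 mm)² = 86570 mm^2
Rod-side annular area A_ann = π/4 × (332² − 127²) = 73900 mm^2
Piston speed v = Q_in/A_cap; rod-end outflow Q_out = v × A_ann = Q_in × A_ann/A_cap.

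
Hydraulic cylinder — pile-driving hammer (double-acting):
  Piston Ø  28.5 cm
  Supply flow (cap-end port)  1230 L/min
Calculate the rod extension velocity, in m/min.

Cap-side area A_cap = π/4 × (28.5 cm)² = 637.9 cm^2
v = Q / A

v ≈ 19.3 m/min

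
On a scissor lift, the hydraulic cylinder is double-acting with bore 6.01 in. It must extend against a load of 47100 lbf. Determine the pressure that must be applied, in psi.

Cap-side area A_cap = π/4 × (6.01 in)² = 28.37 in^2
P = F / A = 47100 lbf / A

P ≈ 1660 psi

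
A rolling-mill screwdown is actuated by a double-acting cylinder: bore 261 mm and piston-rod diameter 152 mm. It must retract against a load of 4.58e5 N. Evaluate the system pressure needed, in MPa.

Rod-side annular area A_ann = π/4 × (261² − 152²) = 35360 mm^2
Retraction: pressure acts on the annular area.
P = F / A = 4.58e5 N / A

P ≈ 13.0 MPa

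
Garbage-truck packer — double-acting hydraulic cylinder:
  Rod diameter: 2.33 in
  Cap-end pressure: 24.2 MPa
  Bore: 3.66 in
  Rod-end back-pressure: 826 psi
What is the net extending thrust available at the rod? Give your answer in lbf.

F ≈ 31800 lbf

Cap-side area A_cap = π/4 × (3.66 in)² = 10.52 in^2
Rod-side annular area A_ann = π/4 × (3.66² − 2.33²) = 6.257 in^2
Net thrust = P_cap·A_cap − P_rod·A_ann = 36930 lbf − 5168 lbf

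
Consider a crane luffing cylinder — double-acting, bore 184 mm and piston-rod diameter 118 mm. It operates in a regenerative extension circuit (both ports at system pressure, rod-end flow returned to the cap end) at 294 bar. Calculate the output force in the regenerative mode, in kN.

With equal pressure on both faces, forces on the annular region cancel; the net push is pressure × rod cross-section.
Rod cross-section A_rod = π/4 × (118 mm)² = 10940 mm^2
F = P × A_rod

F ≈ 322 kN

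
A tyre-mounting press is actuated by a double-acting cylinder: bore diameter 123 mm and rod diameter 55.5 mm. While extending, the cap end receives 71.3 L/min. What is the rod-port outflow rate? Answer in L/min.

Q_out ≈ 56.8 L/min

Cap-side area A_cap = π/4 × (123 mm)² = 11880 mm^2
Rod-side annular area A_ann = π/4 × (123² − 55.5²) = 9463 mm^2
Piston speed v = Q_in/A_cap; rod-end outflow Q_out = v × A_ann = Q_in × A_ann/A_cap.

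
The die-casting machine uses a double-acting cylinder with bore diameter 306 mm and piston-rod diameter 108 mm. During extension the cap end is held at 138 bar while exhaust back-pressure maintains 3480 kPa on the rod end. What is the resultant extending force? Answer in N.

F ≈ 7.91e5 N

Cap-side area A_cap = π/4 × (306 mm)² = 73540 mm^2
Rod-side annular area A_ann = π/4 × (306² − 108²) = 64380 mm^2
Net thrust = P_cap·A_cap − P_rod·A_ann = 1.015e6 N − 2.240e5 N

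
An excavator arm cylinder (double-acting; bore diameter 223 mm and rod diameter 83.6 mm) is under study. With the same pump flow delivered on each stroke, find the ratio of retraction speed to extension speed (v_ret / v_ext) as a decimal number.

v_ret/v_ext ≈ 1.16

Cap-side area A_cap = π/4 × (223 mm)² = 39060 mm^2
Rod-side annular area A_ann = π/4 × (223² − 83.6²) = 33570 mm^2
For equal Q, v ∝ 1/A, so v_ret/v_ext = A_cap/A_ann.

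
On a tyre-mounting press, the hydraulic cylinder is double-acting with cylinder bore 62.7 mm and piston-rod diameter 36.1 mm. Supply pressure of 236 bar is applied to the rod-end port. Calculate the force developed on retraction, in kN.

F ≈ 48.7 kN

Rod-side annular area A_ann = π/4 × (62.7² − 36.1²) = 2064 mm^2
On retraction the pressure acts on the annular area (bore minus rod).
F = P × A_ann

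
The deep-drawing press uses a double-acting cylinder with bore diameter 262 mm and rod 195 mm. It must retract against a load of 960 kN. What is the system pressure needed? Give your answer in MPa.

P ≈ 39.9 MPa

Rod-side annular area A_ann = π/4 × (262² − 195²) = 24050 mm^2
Retraction: pressure acts on the annular area.
P = F / A = 960 kN / A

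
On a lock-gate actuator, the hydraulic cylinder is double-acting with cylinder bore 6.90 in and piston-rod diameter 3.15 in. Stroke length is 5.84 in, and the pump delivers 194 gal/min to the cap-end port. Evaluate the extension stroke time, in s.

Cap-side area A_cap = π/4 × (6.90 in)² = 37.39 in^2
Swept volume V = A × L; t = V / Q = A·L / Q

t ≈ 0.292 s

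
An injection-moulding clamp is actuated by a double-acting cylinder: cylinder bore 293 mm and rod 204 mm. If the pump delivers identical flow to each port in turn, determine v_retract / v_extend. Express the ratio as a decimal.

v_ret/v_ext ≈ 1.94

Cap-side area A_cap = π/4 × (293 mm)² = 67430 mm^2
Rod-side annular area A_ann = π/4 × (293² − 204²) = 34740 mm^2
For equal Q, v ∝ 1/A, so v_ret/v_ext = A_cap/A_ann.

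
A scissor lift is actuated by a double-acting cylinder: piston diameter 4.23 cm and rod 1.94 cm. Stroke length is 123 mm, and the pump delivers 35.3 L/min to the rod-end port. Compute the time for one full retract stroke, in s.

t ≈ 0.232 s

Rod-side annular area A_ann = π/4 × (4.23² − 1.94²) = 11.10 cm^2
Swept volume V = A × L; t = V / Q = A·L / Q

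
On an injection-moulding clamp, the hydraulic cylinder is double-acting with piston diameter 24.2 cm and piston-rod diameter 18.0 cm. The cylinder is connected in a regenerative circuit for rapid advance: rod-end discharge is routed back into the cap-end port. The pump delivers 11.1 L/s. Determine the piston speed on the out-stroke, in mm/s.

v ≈ 436 mm/s

In regeneration the rod-end outflow joins the pump flow into the cap end, so the net volume the pump must supply per unit advance equals the rod cross-section area.
Rod cross-section A_rod = π/4 × (18.0 cm)² = 254.5 cm^2
v = Q_pump / A_rod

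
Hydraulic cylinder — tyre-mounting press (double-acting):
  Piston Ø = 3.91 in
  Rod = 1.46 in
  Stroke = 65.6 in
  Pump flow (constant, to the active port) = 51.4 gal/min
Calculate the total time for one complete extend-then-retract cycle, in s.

Cap-side area A_cap = π/4 × (3.91 in)² = 12.01 in^2
Rod-side annular area A_ann = π/4 × (3.91² − 1.46²) = 10.33 in^2
t_ext = A_cap·L/Q = 3.980 s
t_ret = A_ann·L/Q = 3.425 s
t_cycle = t_ext + t_ret

t ≈ 7.41 s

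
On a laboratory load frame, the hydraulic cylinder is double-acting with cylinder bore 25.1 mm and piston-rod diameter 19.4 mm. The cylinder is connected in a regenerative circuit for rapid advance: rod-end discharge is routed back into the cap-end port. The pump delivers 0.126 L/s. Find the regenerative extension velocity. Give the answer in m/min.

In regeneration the rod-end outflow joins the pump flow into the cap end, so the net volume the pump must supply per unit advance equals the rod cross-section area.
Rod cross-section A_rod = π/4 × (19.4 mm)² = 295.6 mm^2
v = Q_pump / A_rod

v ≈ 25.6 m/min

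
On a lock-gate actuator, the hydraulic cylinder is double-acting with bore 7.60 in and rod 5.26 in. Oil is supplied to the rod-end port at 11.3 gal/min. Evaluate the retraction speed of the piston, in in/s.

Rod-side annular area A_ann = π/4 × (7.60² − 5.26²) = 23.63 in^2
Flow into the rod-end port fills the annular volume.
v = Q / A

v ≈ 1.84 in/s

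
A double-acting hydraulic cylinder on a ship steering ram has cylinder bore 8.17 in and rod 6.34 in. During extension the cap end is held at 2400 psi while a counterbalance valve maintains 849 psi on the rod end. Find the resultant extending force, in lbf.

Cap-side area A_cap = π/4 × (8.17 in)² = 52.42 in^2
Rod-side annular area A_ann = π/4 × (8.17² − 6.34²) = 20.85 in^2
Net thrust = P_cap·A_cap − P_rod·A_ann = 1.258e5 lbf − 17710 lbf

F ≈ 1.08e5 lbf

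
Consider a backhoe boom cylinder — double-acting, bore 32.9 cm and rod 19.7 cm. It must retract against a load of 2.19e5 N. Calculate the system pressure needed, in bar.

P ≈ 40.2 bar

Rod-side annular area A_ann = π/4 × (32.9² − 19.7²) = 545.3 cm^2
Retraction: pressure acts on the annular area.
P = F / A = 2.19e5 N / A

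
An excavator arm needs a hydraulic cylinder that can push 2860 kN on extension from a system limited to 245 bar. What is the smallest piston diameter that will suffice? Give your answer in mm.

Extension force acts on the full piston face: F = P × (π/4)D².
D = √(4F / (πP)) = √(4 × 2860 kN / (π × 245 bar))

D ≈ 386 mm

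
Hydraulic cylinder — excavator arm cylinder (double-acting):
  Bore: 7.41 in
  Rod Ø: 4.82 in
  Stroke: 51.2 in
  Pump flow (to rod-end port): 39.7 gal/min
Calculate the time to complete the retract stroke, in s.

Rod-side annular area A_ann = π/4 × (7.41² − 4.82²) = 24.88 in^2
Swept volume V = A × L; t = V / Q = A·L / Q

t ≈ 8.33 s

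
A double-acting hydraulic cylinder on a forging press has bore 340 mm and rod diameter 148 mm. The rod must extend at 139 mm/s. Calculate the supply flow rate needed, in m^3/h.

Cap-side area A_cap = π/4 × (340 mm)² = 90790 mm^2
Q = A × v

Q ≈ 45.4 m^3/h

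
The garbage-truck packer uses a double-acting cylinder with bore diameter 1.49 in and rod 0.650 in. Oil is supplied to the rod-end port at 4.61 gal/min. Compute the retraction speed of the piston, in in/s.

v ≈ 12.6 in/s

Rod-side annular area A_ann = π/4 × (1.49² − 0.650²) = 1.412 in^2
Flow into the rod-end port fills the annular volume.
v = Q / A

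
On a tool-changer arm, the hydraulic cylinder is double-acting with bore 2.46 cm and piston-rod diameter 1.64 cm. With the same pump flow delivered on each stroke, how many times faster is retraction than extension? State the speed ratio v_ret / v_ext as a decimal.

Cap-side area A_cap = π/4 × (2.46 cm)² = 4.753 cm^2
Rod-side annular area A_ann = π/4 × (2.46² − 1.64²) = 2.641 cm^2
For equal Q, v ∝ 1/A, so v_ret/v_ext = A_cap/A_ann.

v_ret/v_ext ≈ 1.80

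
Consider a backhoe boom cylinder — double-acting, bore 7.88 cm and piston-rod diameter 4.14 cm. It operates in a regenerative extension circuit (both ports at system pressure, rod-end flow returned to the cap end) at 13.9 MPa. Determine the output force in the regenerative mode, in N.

With equal pressure on both faces, forces on the annular region cancel; the net push is pressure × rod cross-section.
Rod cross-section A_rod = π/4 × (4.14 cm)² = 13.46 cm^2
F = P × A_rod

F ≈ 18700 N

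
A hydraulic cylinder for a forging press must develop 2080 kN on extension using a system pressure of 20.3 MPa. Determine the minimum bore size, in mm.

D ≈ 361 mm

Extension force acts on the full piston face: F = P × (π/4)D².
D = √(4F / (πP)) = √(4 × 2080 kN / (π × 20.3 MPa))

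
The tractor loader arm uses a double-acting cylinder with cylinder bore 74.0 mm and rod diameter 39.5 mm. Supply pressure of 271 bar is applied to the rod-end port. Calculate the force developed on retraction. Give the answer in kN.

F ≈ 83.3 kN

Rod-side annular area A_ann = π/4 × (74.0² − 39.5²) = 3075 mm^2
On retraction the pressure acts on the annular area (bore minus rod).
F = P × A_ann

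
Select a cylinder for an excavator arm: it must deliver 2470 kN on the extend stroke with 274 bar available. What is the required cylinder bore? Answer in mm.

D ≈ 339 mm

Extension force acts on the full piston face: F = P × (π/4)D².
D = √(4F / (πP)) = √(4 × 2470 kN / (π × 274 bar))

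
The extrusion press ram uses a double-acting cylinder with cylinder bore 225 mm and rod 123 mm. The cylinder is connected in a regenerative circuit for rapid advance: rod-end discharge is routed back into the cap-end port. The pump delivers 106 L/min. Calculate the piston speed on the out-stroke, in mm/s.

In regeneration the rod-end outflow joins the pump flow into the cap end, so the net volume the pump must supply per unit advance equals the rod cross-section area.
Rod cross-section A_rod = π/4 × (123 mm)² = 11880 mm^2
v = Q_pump / A_rod

v ≈ 149 mm/s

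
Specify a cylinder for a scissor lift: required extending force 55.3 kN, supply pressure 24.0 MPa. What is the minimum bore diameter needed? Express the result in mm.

Extension force acts on the full piston face: F = P × (π/4)D².
D = √(4F / (πP)) = √(4 × 55.3 kN / (π × 24.0 MPa))

D ≈ 54.2 mm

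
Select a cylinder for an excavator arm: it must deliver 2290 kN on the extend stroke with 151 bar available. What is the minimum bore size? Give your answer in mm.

D ≈ 439 mm

Extension force acts on the full piston face: F = P × (π/4)D².
D = √(4F / (πP)) = √(4 × 2290 kN / (π × 151 bar))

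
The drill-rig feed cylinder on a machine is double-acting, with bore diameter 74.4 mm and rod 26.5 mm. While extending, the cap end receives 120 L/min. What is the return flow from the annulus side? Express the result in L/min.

Q_out ≈ 105 L/min

Cap-side area A_cap = π/4 × (74.4 mm)² = 4347 mm^2
Rod-side annular area A_ann = π/4 × (74.4² − 26.5²) = 3796 mm^2
Piston speed v = Q_in/A_cap; rod-end outflow Q_out = v × A_ann = Q_in × A_ann/A_cap.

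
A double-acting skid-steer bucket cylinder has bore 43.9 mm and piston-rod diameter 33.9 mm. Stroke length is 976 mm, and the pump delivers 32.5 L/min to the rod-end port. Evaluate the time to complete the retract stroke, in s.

t ≈ 1.10 s

Rod-side annular area A_ann = π/4 × (43.9² − 33.9²) = 611.0 mm^2
Swept volume V = A × L; t = V / Q = A·L / Q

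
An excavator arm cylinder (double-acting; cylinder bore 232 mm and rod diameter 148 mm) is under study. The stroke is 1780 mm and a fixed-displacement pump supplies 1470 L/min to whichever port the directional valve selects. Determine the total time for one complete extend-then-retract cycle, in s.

Cap-side area A_cap = π/4 × (232 mm)² = 42270 mm^2
Rod-side annular area A_ann = π/4 × (232² − 148²) = 25070 mm^2
t_ext = A_cap·L/Q = 3.071 s
t_ret = A_ann·L/Q = 1.821 s
t_cycle = t_ext + t_ret

t ≈ 4.89 s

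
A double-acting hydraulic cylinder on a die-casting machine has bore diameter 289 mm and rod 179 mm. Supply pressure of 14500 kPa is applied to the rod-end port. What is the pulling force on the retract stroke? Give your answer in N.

F ≈ 5.86e5 N

Rod-side annular area A_ann = π/4 × (289² − 179²) = 40430 mm^2
On retraction the pressure acts on the annular area (bore minus rod).
F = P × A_ann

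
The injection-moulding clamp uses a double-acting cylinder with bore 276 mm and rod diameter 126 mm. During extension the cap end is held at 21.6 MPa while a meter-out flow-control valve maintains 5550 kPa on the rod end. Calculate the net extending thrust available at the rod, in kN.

Cap-side area A_cap = π/4 × (276 mm)² = 59830 mm^2
Rod-side annular area A_ann = π/4 × (276² − 126²) = 47360 mm^2
Net thrust = P_cap·A_cap − P_rod·A_ann = 1292 kN − 262.8 kN

F ≈ 1030 kN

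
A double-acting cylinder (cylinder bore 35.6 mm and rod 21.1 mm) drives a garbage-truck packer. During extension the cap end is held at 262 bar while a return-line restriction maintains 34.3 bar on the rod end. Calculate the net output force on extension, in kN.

Cap-side area A_cap = π/4 × (35.6 mm)² = 995.4 mm^2
Rod-side annular area A_ann = π/4 × (35.6² − 21.1²) = 645.7 mm^2
Net thrust = P_cap·A_cap − P_rod·A_ann = 26.08 kN − 2.215 kN

F ≈ 23.9 kN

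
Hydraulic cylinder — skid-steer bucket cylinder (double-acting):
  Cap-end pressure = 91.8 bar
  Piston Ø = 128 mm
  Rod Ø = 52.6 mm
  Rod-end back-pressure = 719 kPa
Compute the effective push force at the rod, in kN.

F ≈ 110 kN

Cap-side area A_cap = π/4 × (128 mm)² = 12870 mm^2
Rod-side annular area A_ann = π/4 × (128² − 52.6²) = 10690 mm^2
Net thrust = P_cap·A_cap − P_rod·A_ann = 118.1 kN − 7.690 kN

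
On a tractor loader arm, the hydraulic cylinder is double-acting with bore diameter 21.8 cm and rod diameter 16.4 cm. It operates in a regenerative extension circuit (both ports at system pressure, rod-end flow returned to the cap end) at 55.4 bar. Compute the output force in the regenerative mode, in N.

F ≈ 1.17e5 N

With equal pressure on both faces, forces on the annular region cancel; the net push is pressure × rod cross-section.
Rod cross-section A_rod = π/4 × (16.4 cm)² = 211.2 cm^2
F = P × A_rod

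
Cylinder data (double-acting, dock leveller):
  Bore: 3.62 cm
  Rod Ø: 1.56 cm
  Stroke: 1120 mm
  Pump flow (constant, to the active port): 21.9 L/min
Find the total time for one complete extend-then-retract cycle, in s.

Cap-side area A_cap = π/4 × (3.62 cm)² = 10.29 cm^2
Rod-side annular area A_ann = π/4 × (3.62² − 1.56²) = 8.381 cm^2
t_ext = A_cap·L/Q = 3.158 s
t_ret = A_ann·L/Q = 2.572 s
t_cycle = t_ext + t_ret

t ≈ 5.73 s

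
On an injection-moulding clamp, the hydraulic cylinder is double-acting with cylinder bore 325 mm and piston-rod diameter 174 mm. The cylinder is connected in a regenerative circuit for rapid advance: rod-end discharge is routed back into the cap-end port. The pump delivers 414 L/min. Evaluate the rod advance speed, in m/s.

In regeneration the rod-end outflow joins the pump flow into the cap end, so the net volume the pump must supply per unit advance equals the rod cross-section area.
Rod cross-section A_rod = π/4 × (174 mm)² = 23780 mm^2
v = Q_pump / A_rod

v ≈ 0.290 m/s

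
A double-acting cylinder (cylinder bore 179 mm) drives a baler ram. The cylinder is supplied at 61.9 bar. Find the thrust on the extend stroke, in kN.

Cap-side area A_cap = π/4 × (179 mm)² = 25160 mm^2
F = P × A_cap = 61.9 bar × A_cap

F ≈ 156 kN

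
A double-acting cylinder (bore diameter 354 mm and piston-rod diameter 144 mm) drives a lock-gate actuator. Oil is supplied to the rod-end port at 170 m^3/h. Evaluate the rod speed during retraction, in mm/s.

Rod-side annular area A_ann = π/4 × (354² − 144²) = 82140 mm^2
Flow into the rod-end port fills the annular volume.
v = Q / A

v ≈ 575 mm/s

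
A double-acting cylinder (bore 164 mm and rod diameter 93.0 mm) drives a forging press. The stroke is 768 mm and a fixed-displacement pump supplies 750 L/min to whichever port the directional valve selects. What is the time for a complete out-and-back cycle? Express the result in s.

t ≈ 2.18 s

Cap-side area A_cap = π/4 × (164 mm)² = 21120 mm^2
Rod-side annular area A_ann = π/4 × (164² − 93.0²) = 14330 mm^2
t_ext = A_cap·L/Q = 1.298 s
t_ret = A_ann·L/Q = 0.8805 s
t_cycle = t_ext + t_ret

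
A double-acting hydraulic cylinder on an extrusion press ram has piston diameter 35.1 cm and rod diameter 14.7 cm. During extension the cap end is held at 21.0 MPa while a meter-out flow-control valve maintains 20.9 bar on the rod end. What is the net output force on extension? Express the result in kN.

F ≈ 1870 kN

Cap-side area A_cap = π/4 × (35.1 cm)² = 967.6 cm^2
Rod-side annular area A_ann = π/4 × (35.1² − 14.7²) = 797.9 cm^2
Net thrust = P_cap·A_cap − P_rod·A_ann = 2032 kN − 166.8 kN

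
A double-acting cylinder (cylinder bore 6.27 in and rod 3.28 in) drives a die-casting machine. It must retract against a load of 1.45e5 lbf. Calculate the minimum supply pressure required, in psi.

Rod-side annular area A_ann = π/4 × (6.27² − 3.28²) = 22.43 in^2
Retraction: pressure acts on the annular area.
P = F / A = 1.45e5 lbf / A

P ≈ 6470 psi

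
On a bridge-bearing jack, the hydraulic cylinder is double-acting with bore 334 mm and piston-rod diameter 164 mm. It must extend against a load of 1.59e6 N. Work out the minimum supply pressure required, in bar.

Cap-side area A_cap = π/4 × (334 mm)² = 87620 mm^2
P = F / A = 1.59e6 N / A

P ≈ 181 bar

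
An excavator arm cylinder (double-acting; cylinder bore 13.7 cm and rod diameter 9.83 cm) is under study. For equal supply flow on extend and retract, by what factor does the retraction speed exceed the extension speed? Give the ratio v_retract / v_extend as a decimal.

v_ret/v_ext ≈ 2.06

Cap-side area A_cap = π/4 × (13.7 cm)² = 147.4 cm^2
Rod-side annular area A_ann = π/4 × (13.7² − 9.83²) = 71.52 cm^2
For equal Q, v ∝ 1/A, so v_ret/v_ext = A_cap/A_ann.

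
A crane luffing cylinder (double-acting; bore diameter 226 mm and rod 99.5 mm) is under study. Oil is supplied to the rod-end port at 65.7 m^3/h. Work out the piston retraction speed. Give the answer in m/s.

v ≈ 0.564 m/s

Rod-side annular area A_ann = π/4 × (226² − 99.5²) = 32340 mm^2
Flow into the rod-end port fills the annular volume.
v = Q / A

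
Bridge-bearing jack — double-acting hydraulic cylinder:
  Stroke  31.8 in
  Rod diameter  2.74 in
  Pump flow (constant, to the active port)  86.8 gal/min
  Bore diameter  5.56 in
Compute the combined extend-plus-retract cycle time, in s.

Cap-side area A_cap = π/4 × (5.56 in)² = 24.28 in^2
Rod-side annular area A_ann = π/4 × (5.56² − 2.74²) = 18.38 in^2
t_ext = A_cap·L/Q = 2.310 s
t_ret = A_ann·L/Q = 1.749 s
t_cycle = t_ext + t_ret

t ≈ 4.06 s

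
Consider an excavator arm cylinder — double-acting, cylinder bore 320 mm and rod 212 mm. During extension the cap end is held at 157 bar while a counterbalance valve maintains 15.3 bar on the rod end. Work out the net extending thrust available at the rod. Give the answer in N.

Cap-side area A_cap = π/4 × (320 mm)² = 80420 mm^2
Rod-side annular area A_ann = π/4 × (320² − 212²) = 45130 mm^2
Net thrust = P_cap·A_cap − P_rod·A_ann = 1.263e6 N − 69040 N

F ≈ 1.19e6 N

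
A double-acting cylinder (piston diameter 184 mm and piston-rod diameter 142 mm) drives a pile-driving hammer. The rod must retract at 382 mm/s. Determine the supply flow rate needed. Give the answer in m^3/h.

Rod-side annular area A_ann = π/4 × (184² − 142²) = 10750 mm^2
Q = A × v

Q ≈ 14.8 m^3/h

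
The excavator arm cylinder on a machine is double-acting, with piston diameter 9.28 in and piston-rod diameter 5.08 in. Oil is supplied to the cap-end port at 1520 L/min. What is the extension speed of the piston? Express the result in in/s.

v ≈ 22.9 in/s

Cap-side area A_cap = π/4 × (9.28 in)² = 67.64 in^2
v = Q / A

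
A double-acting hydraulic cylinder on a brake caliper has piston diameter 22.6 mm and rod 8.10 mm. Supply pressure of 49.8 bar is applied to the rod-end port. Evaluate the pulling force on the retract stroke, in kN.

F ≈ 1.74 kN

Rod-side annular area A_ann = π/4 × (22.6² − 8.10²) = 349.6 mm^2
On retraction the pressure acts on the annular area (bore minus rod).
F = P × A_ann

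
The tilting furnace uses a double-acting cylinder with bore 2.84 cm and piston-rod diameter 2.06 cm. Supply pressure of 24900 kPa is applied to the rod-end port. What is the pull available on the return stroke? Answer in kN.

F ≈ 7.47 kN

Rod-side annular area A_ann = π/4 × (2.84² − 2.06²) = 3.002 cm^2
On retraction the pressure acts on the annular area (bore minus rod).
F = P × A_ann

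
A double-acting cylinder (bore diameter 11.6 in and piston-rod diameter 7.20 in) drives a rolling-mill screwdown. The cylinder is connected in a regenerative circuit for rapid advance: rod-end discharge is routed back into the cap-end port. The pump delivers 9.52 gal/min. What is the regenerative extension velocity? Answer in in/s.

In regeneration the rod-end outflow joins the pump flow into the cap end, so the net volume the pump must supply per unit advance equals the rod cross-section area.
Rod cross-section A_rod = π/4 × (7.20 in)² = 40.72 in^2
v = Q_pump / A_rod

v ≈ 0.900 in/s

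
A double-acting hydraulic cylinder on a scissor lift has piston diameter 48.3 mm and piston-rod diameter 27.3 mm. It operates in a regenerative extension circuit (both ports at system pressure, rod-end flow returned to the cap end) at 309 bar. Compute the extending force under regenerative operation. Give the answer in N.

With equal pressure on both faces, forces on the annular region cancel; the net push is pressure × rod cross-section.
Rod cross-section A_rod = π/4 × (27.3 mm)² = 585.3 mm^2
F = P × A_rod

F ≈ 18100 N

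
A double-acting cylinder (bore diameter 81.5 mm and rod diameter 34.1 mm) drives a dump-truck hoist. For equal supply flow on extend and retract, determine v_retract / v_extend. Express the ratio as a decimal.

Cap-side area A_cap = π/4 × (81.5 mm)² = 5217 mm^2
Rod-side annular area A_ann = π/4 × (81.5² − 34.1²) = 4304 mm^2
For equal Q, v ∝ 1/A, so v_ret/v_ext = A_cap/A_ann.

v_ret/v_ext ≈ 1.21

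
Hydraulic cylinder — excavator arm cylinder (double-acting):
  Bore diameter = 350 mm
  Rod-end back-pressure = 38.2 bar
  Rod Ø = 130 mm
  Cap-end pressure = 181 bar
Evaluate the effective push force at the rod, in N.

F ≈ 1.42e6 N

Cap-side area A_cap = π/4 × (350 mm)² = 96210 mm^2
Rod-side annular area A_ann = π/4 × (350² − 130²) = 82940 mm^2
Net thrust = P_cap·A_cap − P_rod·A_ann = 1.741e6 N − 3.168e5 N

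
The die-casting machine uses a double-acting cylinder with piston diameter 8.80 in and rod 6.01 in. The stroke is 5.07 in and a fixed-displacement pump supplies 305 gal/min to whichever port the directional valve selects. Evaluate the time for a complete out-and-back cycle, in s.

Cap-side area A_cap = π/4 × (8.80 in)² = 60.82 in^2
Rod-side annular area A_ann = π/4 × (8.80² − 6.01²) = 32.45 in^2
t_ext = A_cap·L/Q = 0.2626 s
t_ret = A_ann·L/Q = 0.1401 s
t_cycle = t_ext + t_ret

t ≈ 0.403 s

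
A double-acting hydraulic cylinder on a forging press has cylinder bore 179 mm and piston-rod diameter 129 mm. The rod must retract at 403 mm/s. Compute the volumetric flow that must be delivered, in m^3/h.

Q ≈ 17.5 m^3/h

Rod-side annular area A_ann = π/4 × (179² − 129²) = 12100 mm^2
Q = A × v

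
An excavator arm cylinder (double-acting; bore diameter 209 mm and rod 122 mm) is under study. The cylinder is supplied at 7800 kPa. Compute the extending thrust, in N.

Cap-side area A_cap = π/4 × (209 mm)² = 34310 mm^2
F = P × A_cap = 7800 kPa × A_cap

F ≈ 2.68e5 N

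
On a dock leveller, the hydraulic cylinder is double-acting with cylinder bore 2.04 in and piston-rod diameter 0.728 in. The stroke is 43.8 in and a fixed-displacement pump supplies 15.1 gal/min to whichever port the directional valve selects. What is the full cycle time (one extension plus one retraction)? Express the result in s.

t ≈ 4.61 s

Cap-side area A_cap = π/4 × (2.04 in)² = 3.269 in^2
Rod-side annular area A_ann = π/4 × (2.04² − 0.728²) = 2.852 in^2
t_ext = A_cap·L/Q = 2.463 s
t_ret = A_ann·L/Q = 2.149 s
t_cycle = t_ext + t_ret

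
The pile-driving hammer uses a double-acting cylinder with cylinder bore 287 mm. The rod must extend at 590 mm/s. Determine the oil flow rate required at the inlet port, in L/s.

Cap-side area A_cap = π/4 × (287 mm)² = 64690 mm^2
Q = A × v

Q ≈ 38.2 L/s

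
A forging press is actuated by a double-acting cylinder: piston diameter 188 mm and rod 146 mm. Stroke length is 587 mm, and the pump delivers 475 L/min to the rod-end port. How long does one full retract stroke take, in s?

t ≈ 0.817 s

Rod-side annular area A_ann = π/4 × (188² − 146²) = 11020 mm^2
Swept volume V = A × L; t = V / Q = A·L / Q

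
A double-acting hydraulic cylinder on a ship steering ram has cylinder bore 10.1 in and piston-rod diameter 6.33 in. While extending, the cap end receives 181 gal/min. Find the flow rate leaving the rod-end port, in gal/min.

Q_out ≈ 110 gal/min

Cap-side area A_cap = π/4 × (10.1 in)² = 80.12 in^2
Rod-side annular area A_ann = π/4 × (10.1² − 6.33²) = 48.65 in^2
Piston speed v = Q_in/A_cap; rod-end outflow Q_out = v × A_ann = Q_in × A_ann/A_cap.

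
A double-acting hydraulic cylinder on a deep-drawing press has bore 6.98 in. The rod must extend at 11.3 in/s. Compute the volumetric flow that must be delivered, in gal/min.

Cap-side area A_cap = π/4 × (6.98 in)² = 38.26 in^2
Q = A × v

Q ≈ 112 gal/min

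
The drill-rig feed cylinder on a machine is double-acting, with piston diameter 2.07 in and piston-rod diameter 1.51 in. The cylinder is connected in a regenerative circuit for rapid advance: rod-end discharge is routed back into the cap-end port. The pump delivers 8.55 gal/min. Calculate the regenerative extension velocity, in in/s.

In regeneration the rod-end outflow joins the pump flow into the cap end, so the net volume the pump must supply per unit advance equals the rod cross-section area.
Rod cross-section A_rod = π/4 × (1.51 in)² = 1.791 in^2
v = Q_pump / A_rod

v ≈ 18.4 in/s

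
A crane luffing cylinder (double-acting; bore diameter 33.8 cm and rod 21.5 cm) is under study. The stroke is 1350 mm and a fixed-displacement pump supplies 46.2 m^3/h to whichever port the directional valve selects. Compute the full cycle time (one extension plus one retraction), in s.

t ≈ 15.1 s

Cap-side area A_cap = π/4 × (33.8 cm)² = 897.3 cm^2
Rod-side annular area A_ann = π/4 × (33.8² − 21.5²) = 534.2 cm^2
t_ext = A_cap·L/Q = 9.439 s
t_ret = A_ann·L/Q = 5.620 s
t_cycle = t_ext + t_ret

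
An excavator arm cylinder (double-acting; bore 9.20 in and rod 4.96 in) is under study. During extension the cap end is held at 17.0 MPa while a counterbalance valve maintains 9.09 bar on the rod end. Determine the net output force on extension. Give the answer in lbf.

F ≈ 1.58e5 lbf

Cap-side area A_cap = π/4 × (9.20 in)² = 66.48 in^2
Rod-side annular area A_ann = π/4 × (9.20² − 4.96²) = 47.15 in^2
Net thrust = P_cap·A_cap − P_rod·A_ann = 1.639e5 lbf − 6217 lbf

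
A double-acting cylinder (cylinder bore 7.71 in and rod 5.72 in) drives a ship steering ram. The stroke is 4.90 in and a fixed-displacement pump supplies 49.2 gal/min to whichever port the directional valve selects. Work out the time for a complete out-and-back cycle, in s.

t ≈ 1.75 s

Cap-side area A_cap = π/4 × (7.71 in)² = 46.69 in^2
Rod-side annular area A_ann = π/4 × (7.71² − 5.72²) = 20.99 in^2
t_ext = A_cap·L/Q = 1.208 s
t_ret = A_ann·L/Q = 0.5430 s
t_cycle = t_ext + t_ret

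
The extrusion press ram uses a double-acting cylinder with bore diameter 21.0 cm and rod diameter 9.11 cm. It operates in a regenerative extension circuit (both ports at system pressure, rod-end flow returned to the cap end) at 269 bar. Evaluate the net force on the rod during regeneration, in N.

F ≈ 1.75e5 N

With equal pressure on both faces, forces on the annular region cancel; the net push is pressure × rod cross-section.
Rod cross-section A_rod = π/4 × (9.11 cm)² = 65.18 cm^2
F = P × A_rod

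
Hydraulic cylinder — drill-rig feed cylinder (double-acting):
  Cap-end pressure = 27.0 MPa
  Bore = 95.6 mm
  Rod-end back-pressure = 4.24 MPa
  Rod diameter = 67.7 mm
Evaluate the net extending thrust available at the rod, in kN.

Cap-side area A_cap = π/4 × (95.6 mm)² = 7178 mm^2
Rod-side annular area A_ann = π/4 × (95.6² − 67.7²) = 3578 mm^2
Net thrust = P_cap·A_cap − P_rod·A_ann = 193.8 kN − 15.17 kN

F ≈ 179 kN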